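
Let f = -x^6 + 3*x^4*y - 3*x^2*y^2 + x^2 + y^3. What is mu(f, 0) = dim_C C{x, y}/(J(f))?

2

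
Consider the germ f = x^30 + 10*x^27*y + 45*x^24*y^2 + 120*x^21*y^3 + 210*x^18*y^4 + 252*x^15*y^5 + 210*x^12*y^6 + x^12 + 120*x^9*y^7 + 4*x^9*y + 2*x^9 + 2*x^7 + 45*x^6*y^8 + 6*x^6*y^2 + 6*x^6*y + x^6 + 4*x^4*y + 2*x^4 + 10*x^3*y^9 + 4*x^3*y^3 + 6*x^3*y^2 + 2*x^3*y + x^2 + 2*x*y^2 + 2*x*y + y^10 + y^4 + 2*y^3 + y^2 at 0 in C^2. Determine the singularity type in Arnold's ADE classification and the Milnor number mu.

The Hessian of f at 0 is [[2, 2], [2, 2]] with rank 1, so corank 1. A Groebner basis of the Jacobian ideal J(f) in C{x,y} is {x^2*y^2 - 8522*x^2*y/2927 + 635*x^2/2927 - 8150*x*y^2/2927 - 1718*x*y/2927 + 1664*x/2927 - 4280*y^3/2927 - 689*y^2/2927 + 1664*y/2927, 9027*x^2*y/2927 - 640*x^2/2927 + x*y^3 + 7154*x*y^2/2927 + 1962*x*y/2927 - 2115*x/2927 + 3484*y^3/2927 + 487*y^2/2927 - 2115*y/2927, 147*x^2*y/2927 - 668*x^2/2927 + 3918*x*y^2/2927 - 3111*x*y/2927 + 628*x/2927 + y^4 + 1368*y^3/2927 - 1815*y^2/2927 + 628*y/2927, x^3 - 2209*x^2*y/2927 + 1297*x^2/2927 - 2726*x*y^2/2927 + 515*x*y/2927 + 2251*x/2927 - 1920*y^3/2927 + 1469*y^2/2927 + 2251*y/2927}; counting standard monomials gives mu = 9. Corank 1: A-series; mu = 9 gives A_9.

Type A_{9}, Milnor number mu = 9.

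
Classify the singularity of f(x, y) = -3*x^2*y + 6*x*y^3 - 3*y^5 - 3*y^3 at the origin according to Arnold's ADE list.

The Hessian of f at 0 has rank 0. Corank 2; j^3 = -3*y*(x^2 + y^2) splits into three distinct lines over C (the quadratic factor has nonzero discriminant), so D_4.

D_4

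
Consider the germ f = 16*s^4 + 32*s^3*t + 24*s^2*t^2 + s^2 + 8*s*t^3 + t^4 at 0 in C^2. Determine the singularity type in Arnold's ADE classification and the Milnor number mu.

Type A_3, Milnor number mu = 3.

The Hessian of f at 0 has rank 1. Corank 1: A-series; mu = 3 gives A_3.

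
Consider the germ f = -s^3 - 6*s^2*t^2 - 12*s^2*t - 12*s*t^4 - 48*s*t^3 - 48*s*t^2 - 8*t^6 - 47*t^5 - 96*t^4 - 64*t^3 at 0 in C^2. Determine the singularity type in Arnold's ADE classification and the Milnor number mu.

The Hessian of f at 0 has rank 0. Corank 2; j^3 = -(s + 4*t)^3 is a perfect cube, so E-series; the 5-jet and mu = 8 give E_8.

Type E_8, Milnor number mu = 8.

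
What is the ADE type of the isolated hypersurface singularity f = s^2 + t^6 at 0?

A5

The Hessian of f at 0 is [[2, 0], [0, 0]] with rank 1, so corank 1. A Groebner basis of the Jacobian ideal J(f) in C{s,t} is {t^5, s}; counting standard monomials gives mu = 5. Corank 1: A-series; mu = 5 gives A_5.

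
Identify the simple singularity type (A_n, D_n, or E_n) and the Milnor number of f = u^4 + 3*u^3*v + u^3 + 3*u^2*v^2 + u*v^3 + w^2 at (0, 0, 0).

The Hessian of f at 0 is [[0, 0, 0], [0, 0, 0], [0, 0, 2]] with rank 1, so corank 2. A Groebner basis of the Jacobian ideal J(f) in C{u,v,w} is {3*u^2 + v^4 + v^3, u^3, u^2*v - u^2 - v^3/3, 2*u^2 + u*v^2 + 2*v^3/3, w}; counting standard monomials gives mu = 7. Corank 2; j^3 = u^3 is a perfect cube, so E-series; the 4-jet and mu = 7 give E_7.

Type E_{7}, Milnor number mu = 7.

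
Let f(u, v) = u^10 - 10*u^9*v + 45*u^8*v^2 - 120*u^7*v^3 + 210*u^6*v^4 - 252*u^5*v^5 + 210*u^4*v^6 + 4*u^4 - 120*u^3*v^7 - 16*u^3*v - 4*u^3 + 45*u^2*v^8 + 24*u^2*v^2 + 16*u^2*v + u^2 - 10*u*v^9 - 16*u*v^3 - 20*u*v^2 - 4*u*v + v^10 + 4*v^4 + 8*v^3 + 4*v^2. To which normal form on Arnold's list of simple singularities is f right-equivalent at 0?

A_9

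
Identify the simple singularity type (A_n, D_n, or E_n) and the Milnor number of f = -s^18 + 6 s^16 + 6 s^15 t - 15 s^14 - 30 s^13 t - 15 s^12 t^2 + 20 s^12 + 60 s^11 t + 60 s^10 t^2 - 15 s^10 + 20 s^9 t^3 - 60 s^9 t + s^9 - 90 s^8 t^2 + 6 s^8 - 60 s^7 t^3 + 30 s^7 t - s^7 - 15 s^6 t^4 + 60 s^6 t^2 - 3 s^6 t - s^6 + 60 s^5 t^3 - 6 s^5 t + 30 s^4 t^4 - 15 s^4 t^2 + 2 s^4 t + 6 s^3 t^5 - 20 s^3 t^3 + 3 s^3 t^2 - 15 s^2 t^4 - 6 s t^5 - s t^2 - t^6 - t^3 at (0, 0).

Type D_7, Milnor number mu = 7.

The Hessian of f at 0 has rank 0. Corank 2; j^3 = -t^2*(s + t) has shape L^2 M (L != M), so D-series; mu = 7 gives D_7.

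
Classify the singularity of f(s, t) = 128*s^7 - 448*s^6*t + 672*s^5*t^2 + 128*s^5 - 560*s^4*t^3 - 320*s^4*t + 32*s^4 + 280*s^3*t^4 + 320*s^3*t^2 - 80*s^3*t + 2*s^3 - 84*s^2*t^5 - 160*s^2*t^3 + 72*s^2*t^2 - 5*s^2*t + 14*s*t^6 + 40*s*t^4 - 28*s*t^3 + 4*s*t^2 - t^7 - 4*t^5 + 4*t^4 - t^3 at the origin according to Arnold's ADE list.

D_8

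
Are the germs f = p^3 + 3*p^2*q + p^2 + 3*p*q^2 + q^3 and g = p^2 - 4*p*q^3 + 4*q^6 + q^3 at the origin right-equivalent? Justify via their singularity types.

The Hessian of f at 0 is [[2, 0], [0, 0]] with rank 1, so corank 1. A Groebner basis of the Jacobian ideal J(f) in C{p,q} is {q^2, p}; counting standard monomials gives mu = 2. Corank 1: A-series; mu = 2 gives A_2. The Hessian of g at 0 is [[2, 0], [0, 0]] with rank 1, so corank 1. A Groebner basis of the Jacobian ideal J(g) in C{p,q} is {q^2, p}; counting standard monomials gives mu = 2. Corank 1: A-series; mu = 2 gives A_2. Both have type A_2, hence right-equivalent.

Yes.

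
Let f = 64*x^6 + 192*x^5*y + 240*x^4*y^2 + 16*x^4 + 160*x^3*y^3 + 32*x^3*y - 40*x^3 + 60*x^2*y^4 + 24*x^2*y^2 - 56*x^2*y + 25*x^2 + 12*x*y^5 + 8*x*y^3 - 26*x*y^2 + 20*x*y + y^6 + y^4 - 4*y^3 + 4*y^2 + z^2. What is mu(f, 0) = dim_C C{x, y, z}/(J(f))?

The Hessian of f at 0 has rank 2. Corank 1: A-series; mu = 5 gives A_5.

5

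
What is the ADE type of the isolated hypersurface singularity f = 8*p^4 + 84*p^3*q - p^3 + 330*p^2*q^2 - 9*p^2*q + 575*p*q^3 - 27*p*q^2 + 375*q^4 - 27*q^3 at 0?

E7

The Hessian of f at 0 has rank 0. Corank 2; j^3 = -(p + 3*q)^3 is a perfect cube, so E-series; the 4-jet and mu = 7 give E_7.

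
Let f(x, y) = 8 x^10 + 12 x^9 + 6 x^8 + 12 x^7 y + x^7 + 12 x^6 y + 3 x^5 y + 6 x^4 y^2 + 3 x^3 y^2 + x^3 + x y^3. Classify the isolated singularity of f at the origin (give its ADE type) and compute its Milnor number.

Type E7, Milnor number mu = 7.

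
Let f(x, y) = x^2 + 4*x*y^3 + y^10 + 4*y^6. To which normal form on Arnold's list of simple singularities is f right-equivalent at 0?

A9

The Hessian of f at 0 has rank 1. Corank 1: A-series; mu = 9 gives A_9.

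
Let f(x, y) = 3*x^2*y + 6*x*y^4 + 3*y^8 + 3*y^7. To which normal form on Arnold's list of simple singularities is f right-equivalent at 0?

D_9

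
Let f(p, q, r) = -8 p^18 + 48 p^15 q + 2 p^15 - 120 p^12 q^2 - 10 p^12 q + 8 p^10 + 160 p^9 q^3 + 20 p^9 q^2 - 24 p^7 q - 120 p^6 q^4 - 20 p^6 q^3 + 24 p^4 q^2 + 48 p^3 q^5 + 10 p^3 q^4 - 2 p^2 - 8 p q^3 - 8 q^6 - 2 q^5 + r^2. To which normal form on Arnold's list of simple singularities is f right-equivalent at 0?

A4

The Hessian of f at 0 has rank 2. Corank 1: A-series; mu = 4 gives A_4.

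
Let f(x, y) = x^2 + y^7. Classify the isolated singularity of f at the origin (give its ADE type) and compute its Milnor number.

Type A_6, Milnor number mu = 6.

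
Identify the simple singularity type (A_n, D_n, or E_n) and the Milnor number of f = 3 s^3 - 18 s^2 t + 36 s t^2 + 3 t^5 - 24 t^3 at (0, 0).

The Hessian of f at 0 has rank 0. Corank 2; j^3 = 3*(s - 2*t)^3 is a perfect cube, so E-series; the 5-jet and mu = 8 give E_8.

Type E_{8}, Milnor number mu = 8.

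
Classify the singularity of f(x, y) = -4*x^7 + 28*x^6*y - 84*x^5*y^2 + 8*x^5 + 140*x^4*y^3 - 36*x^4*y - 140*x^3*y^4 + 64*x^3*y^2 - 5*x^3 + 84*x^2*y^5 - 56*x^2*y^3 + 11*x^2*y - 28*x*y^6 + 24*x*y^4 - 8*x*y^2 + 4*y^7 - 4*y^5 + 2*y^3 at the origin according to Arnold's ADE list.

D_4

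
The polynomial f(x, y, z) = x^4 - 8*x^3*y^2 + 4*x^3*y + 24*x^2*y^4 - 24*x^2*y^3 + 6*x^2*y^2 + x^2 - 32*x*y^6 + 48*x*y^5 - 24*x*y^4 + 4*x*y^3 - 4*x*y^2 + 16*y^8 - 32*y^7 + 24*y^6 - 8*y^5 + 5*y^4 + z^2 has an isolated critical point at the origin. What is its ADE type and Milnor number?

The Hessian of f at 0 has rank 2. Corank 1: A-series; mu = 3 gives A_3.

Type A_{3}, Milnor number mu = 3.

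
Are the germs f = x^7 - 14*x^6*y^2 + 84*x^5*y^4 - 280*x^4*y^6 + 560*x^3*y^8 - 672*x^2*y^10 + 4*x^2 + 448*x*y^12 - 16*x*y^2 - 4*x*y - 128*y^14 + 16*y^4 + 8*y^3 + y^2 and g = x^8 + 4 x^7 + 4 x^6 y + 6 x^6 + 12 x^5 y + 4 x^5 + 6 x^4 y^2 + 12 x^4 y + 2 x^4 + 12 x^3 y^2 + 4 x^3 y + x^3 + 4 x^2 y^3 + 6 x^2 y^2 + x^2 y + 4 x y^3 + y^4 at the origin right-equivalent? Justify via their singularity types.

The Hessian of f at 0 has rank 1. Corank 1: A-series; mu = 6 gives A_6. The Hessian of g at 0 has rank 0. Corank 2; j^3 = x^2*(x + y) has shape L^2 M (L != M), so D-series; mu = 5 gives D_5. f is A_6 but g is D_5, hence not right-equivalent.

No.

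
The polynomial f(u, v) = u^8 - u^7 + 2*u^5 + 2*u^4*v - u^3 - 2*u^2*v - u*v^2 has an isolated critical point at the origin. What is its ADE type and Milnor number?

The Hessian of f at 0 is [[0, 0], [0, 0]] with rank 0, so corank 2. A Groebner basis of the Jacobian ideal J(f) in C{u,v} is {u^2*v^2 + 16*u^2*v + u^2 + 32*u*v^2 + 3*u*v + 16*v^3 + 2*v^2, -24*u^2*v - 2*u^2 + u*v^3 - 48*u*v^2 - 5*u*v - 24*v^3 - 3*v^2, 32*u^2*v + 3*u^2 + 64*u*v^2 + 7*u*v + v^4 + 32*v^3 + 4*v^2, u^3 + 3*u^2*v + 3*u*v^2 + v^3}; counting standard monomials gives mu = 9. Corank 2; j^3 = -u*(u + v)^2 has shape L^2 M (L != M), so D-series; mu = 9 gives D_9.

Type D_9, Milnor number mu = 9.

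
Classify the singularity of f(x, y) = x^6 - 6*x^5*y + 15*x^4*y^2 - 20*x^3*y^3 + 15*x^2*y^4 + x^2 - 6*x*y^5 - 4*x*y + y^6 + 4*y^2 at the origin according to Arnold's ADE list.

A_5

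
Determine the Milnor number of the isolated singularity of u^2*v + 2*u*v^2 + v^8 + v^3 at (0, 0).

9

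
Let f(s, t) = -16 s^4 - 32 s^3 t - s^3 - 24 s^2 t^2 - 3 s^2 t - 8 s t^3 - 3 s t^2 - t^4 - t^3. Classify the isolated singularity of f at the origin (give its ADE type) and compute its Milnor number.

The Hessian of f at 0 is [[0, 0], [0, 0]] with rank 0, so corank 2. A Groebner basis of the Jacobian ideal J(f) in C{s,t} is {t^4, s*t^2 + 5*t^3/6, s^2 + 2*s*t + t^2}; counting standard monomials gives mu = 6. Corank 2; j^3 = -(s + t)^3 is a perfect cube, so E-series; the 4-jet and mu = 6 give E_6.

Type E_{6}, Milnor number mu = 6.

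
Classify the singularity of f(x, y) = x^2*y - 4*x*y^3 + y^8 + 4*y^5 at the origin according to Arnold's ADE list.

D_{9}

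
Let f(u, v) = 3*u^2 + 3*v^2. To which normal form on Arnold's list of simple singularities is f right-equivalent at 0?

The Hessian of f at 0 has rank 2. Corank 0: nondegenerate Morse point, so A_1.

A_{1}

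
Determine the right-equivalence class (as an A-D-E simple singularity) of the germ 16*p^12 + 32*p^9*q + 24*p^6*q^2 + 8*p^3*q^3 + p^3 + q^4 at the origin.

E_6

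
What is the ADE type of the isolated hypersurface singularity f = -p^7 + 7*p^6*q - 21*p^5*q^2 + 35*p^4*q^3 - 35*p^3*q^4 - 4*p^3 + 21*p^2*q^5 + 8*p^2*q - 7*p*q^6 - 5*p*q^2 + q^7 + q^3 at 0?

The Hessian of f at 0 has rank 0. Corank 2; j^3 = -(p - q)*(2*p - q)^2 has shape L^2 M (L != M), so D-series; mu = 8 gives D_8.

D_{8}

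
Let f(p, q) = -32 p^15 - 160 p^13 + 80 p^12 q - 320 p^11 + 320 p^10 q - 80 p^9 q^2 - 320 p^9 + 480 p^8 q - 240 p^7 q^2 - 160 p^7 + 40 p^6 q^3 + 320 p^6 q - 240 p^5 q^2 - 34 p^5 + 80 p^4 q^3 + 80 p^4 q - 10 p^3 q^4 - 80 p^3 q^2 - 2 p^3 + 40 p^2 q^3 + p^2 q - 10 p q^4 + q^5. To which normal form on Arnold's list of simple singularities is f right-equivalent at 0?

D_6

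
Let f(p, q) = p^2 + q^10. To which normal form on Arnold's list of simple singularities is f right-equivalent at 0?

A_{9}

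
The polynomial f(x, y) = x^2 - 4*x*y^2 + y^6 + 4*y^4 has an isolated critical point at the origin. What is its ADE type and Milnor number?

Type A5, Milnor number mu = 5.

The Hessian of f at 0 has rank 1. Corank 1: A-series; mu = 5 gives A_5.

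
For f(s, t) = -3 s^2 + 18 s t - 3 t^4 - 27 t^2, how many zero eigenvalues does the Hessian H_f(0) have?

Hessian at 0 has rank 1.

1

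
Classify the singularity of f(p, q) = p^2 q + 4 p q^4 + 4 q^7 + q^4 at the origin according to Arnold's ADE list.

The Hessian of f at 0 has rank 0. Corank 2; j^3 = p^2*q has shape L^2 M (L != M), so D-series; mu = 5 gives D_5.

D5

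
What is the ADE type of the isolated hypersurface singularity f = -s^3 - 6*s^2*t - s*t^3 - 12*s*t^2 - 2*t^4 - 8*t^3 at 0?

The Hessian of f at 0 is [[0, 0], [0, 0]] with rank 0, so corank 2. A Groebner basis of the Jacobian ideal J(f) in C{s,t} is {s^3 + 6*s^2*t + 48*s^2 + 192*s*t + 192*t^2, -6*s^2 + s*t^2 - 24*s*t - 24*t^2, 3*s^2 + 12*s*t + t^3 + 12*t^2}; counting standard monomials gives mu = 7. Corank 2; j^3 = -(s + 2*t)^3 is a perfect cube, so E-series; the 4-jet and mu = 7 give E_7.

E7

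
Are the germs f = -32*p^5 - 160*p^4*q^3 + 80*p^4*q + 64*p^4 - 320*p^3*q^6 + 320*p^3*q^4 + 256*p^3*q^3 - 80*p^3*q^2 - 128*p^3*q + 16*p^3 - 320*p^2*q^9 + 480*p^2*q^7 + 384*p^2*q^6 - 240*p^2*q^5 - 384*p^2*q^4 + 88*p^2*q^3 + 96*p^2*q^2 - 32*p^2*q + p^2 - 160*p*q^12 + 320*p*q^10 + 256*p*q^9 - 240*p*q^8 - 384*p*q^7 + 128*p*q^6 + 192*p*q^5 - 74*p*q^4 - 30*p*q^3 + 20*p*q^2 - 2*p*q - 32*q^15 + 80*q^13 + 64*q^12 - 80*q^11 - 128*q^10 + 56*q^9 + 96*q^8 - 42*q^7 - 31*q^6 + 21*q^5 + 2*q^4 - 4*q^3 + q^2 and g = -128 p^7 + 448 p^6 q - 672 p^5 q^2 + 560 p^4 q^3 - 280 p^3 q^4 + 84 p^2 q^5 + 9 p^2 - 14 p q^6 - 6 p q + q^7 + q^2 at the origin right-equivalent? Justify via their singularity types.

No.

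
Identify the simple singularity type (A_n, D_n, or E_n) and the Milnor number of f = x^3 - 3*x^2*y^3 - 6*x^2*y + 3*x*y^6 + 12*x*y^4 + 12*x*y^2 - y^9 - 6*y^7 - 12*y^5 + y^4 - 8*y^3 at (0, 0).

The Hessian of f at 0 has rank 0. Corank 2; j^3 = (x - 2*y)^3 is a perfect cube, so E-series; the 4-jet and mu = 6 give E_6.

Type E_6, Milnor number mu = 6.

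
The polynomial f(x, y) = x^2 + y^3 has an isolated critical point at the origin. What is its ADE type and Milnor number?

Type A_{2}, Milnor number mu = 2.

The Hessian of f at 0 has rank 1. Corank 1: A-series; mu = 2 gives A_2.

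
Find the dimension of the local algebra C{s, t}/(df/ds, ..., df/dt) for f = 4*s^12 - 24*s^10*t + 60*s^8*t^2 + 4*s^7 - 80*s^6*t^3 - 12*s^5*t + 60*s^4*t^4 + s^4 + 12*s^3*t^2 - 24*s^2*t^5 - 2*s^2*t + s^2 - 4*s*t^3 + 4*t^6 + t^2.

1

The Hessian of f at 0 has rank 2. Corank 0: nondegenerate Morse point, so A_1.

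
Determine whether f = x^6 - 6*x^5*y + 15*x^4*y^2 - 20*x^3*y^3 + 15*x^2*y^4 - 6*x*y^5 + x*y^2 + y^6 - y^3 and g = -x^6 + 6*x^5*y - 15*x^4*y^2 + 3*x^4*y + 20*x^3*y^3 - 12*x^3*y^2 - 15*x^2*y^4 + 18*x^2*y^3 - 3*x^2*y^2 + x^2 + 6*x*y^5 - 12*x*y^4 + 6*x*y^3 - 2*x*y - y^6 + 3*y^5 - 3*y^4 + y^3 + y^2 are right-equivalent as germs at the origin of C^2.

The Hessian of f at 0 has rank 0. Corank 2; j^3 = y^2*(x - y) has shape L^2 M (L != M), so D-series; mu = 7 gives D_7. The Hessian of g at 0 has rank 1. Corank 1: A-series; mu = 2 gives A_2. f is D_7 but g is A_2, hence not right-equivalent.

No.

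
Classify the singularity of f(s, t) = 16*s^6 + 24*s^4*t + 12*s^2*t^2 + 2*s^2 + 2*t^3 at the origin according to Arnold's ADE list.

A_{2}

The Hessian of f at 0 has rank 1. Corank 1: A-series; mu = 2 gives A_2.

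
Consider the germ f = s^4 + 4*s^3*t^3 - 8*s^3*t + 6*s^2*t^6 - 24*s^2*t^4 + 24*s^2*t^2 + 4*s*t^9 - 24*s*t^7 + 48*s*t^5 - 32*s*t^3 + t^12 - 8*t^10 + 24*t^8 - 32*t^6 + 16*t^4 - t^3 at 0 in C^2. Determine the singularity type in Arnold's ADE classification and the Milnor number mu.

Type E_{6}, Milnor number mu = 6.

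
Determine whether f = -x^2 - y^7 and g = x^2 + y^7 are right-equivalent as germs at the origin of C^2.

Yes.

The Hessian of f at 0 has rank 1. Corank 1: A-series; mu = 6 gives A_6. The Hessian of g at 0 has rank 1. Corank 1: A-series; mu = 6 gives A_6. Both have type A_6, hence right-equivalent.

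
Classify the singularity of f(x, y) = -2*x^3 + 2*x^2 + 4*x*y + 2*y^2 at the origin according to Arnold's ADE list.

The Hessian of f at 0 has rank 1. Corank 1: A-series; mu = 2 gives A_2.

A_{2}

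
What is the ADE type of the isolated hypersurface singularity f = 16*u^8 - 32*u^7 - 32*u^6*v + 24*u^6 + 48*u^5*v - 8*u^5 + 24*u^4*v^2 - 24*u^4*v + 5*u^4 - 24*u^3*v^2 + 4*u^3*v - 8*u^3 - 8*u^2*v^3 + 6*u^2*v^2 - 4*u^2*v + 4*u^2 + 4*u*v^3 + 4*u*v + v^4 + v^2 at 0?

A_{3}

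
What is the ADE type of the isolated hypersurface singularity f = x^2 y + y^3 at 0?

The Hessian of f at 0 is [[0, 0], [0, 0]] with rank 0, so corank 2. A Groebner basis of the Jacobian ideal J(f) in C{x,y} is {y^3, x^2 + 3*y^2, x*y}; counting standard monomials gives mu = 4. Corank 2; j^3 = y*(x^2 + y^2) splits into three distinct lines over C (the quadratic factor has nonzero discriminant), so D_4.

D_4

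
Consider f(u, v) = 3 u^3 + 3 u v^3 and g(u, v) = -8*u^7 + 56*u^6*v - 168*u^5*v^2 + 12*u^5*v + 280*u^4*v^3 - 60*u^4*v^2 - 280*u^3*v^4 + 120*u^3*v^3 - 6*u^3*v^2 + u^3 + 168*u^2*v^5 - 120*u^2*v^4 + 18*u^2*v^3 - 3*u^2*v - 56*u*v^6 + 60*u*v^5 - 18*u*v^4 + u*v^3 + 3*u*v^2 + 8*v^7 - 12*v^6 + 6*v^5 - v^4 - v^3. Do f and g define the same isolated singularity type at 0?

The Hessian of f at 0 is [[0, 0], [0, 0]] with rank 0, so corank 2. A Groebner basis of the Jacobian ideal J(f) in C{u,v} is {u^3, u*v^2, 3*u^2 + v^3}; counting standard monomials gives mu = 7. Corank 2; j^3 = 3*u^3 is a perfect cube, so E-series; the 4-jet and mu = 7 give E_7. The Hessian of g at 0 is [[0, 0], [0, 0]] with rank 0, so corank 2. A Groebner basis of the Jacobian ideal J(g) in C{u,v} is {u^3 - 3*u^2*v - 6*u^2 + 12*u*v - 6*v^2, 3*u^2 + u*v^2 - 6*u*v + 3*v^2, 3*u^2 - 6*u*v + v^3 + 3*v^2}; counting standard monomials gives mu = 7. Corank 2; j^3 = (u - v)^3 is a perfect cube, so E-series; the 4-jet and mu = 7 give E_7. Both have type E_7, hence right-equivalent.

Yes.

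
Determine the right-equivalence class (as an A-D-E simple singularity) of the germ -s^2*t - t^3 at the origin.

D_{4}

The Hessian of f at 0 has rank 0. Corank 2; j^3 = -t*(s^2 + t^2) splits into three distinct lines over C (the quadratic factor has nonzero discriminant), so D_4.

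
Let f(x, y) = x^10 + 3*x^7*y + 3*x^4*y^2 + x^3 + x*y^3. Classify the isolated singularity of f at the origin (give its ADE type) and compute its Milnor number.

The Hessian of f at 0 is [[0, 0], [0, 0]] with rank 0, so corank 2. A Groebner basis of the Jacobian ideal J(f) in C{x,y} is {x^3, x*y^2, 3*x^2 + y^3}; counting standard monomials gives mu = 7. Corank 2; j^3 = x^3 is a perfect cube, so E-series; the 4-jet and mu = 7 give E_7.

Type E7, Milnor number mu = 7.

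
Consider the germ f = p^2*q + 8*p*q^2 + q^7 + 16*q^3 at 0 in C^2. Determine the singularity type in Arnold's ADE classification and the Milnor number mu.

Type D_{8}, Milnor number mu = 8.

The Hessian of f at 0 has rank 0. Corank 2; j^3 = q*(p + 4*q)^2 has shape L^2 M (L != M), so D-series; mu = 8 gives D_8.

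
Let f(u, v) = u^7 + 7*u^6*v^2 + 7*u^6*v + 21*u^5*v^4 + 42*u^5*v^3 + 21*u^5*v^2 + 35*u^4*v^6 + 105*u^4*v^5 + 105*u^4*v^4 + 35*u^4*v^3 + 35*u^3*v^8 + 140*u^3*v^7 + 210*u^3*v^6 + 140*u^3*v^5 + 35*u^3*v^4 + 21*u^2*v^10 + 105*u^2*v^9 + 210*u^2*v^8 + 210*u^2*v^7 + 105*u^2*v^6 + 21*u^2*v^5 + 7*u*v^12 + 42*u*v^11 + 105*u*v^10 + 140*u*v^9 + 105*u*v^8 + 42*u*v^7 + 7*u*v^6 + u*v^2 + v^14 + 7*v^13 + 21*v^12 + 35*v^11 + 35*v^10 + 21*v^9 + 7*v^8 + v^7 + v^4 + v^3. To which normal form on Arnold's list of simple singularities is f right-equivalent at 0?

D_8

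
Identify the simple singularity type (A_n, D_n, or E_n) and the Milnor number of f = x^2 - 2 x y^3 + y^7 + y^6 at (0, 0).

Type A_6, Milnor number mu = 6.

The Hessian of f at 0 has rank 1. Corank 1: A-series; mu = 6 gives A_6.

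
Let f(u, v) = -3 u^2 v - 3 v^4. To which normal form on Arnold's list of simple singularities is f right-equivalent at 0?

The Hessian of f at 0 has rank 0. Corank 2; j^3 = -3*u^2*v has shape L^2 M (L != M), so D-series; mu = 5 gives D_5.

D_{5}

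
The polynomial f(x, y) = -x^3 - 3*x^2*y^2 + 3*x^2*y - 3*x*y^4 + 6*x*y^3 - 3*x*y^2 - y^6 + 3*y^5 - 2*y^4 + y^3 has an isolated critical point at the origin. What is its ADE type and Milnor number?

Type E6, Milnor number mu = 6.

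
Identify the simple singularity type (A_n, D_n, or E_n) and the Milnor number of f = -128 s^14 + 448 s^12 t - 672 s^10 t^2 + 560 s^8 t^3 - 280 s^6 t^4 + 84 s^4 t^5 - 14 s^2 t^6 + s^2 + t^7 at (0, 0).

Type A_6, Milnor number mu = 6.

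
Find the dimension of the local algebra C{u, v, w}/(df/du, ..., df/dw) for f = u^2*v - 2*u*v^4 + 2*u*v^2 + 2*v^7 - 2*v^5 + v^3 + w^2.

The Hessian of f at 0 is [[0, 0, 0], [0, 0, 0], [0, 0, 2]] with rank 1, so corank 2. A Groebner basis of the Jacobian ideal J(f) in C{u,v,w} is {u^2/6 + u*v^3 + 4*u*v/3 + 7*v^2/6, -u*v + v^4 - v^2, u^3 - 3*u*v^2 - 2*v^3, u^2*v + 2*u*v^2 + v^3, w}; counting standard monomials gives mu = 8. Corank 2; j^3 = v*(u + v)^2 has shape L^2 M (L != M), so D-series; mu = 8 gives D_8.

8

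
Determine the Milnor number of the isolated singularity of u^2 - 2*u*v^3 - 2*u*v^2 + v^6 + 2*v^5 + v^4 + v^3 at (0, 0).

The Hessian of f at 0 is [[2, 0], [0, 0]] with rank 1, so corank 1. A Groebner basis of the Jacobian ideal J(f) in C{u,v} is {v^2, u}; counting standard monomials gives mu = 2. Corank 1: A-series; mu = 2 gives A_2.

2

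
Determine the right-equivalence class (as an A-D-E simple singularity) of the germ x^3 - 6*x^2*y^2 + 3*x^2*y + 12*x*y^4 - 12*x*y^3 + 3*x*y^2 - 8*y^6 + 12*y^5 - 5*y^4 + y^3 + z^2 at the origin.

The Hessian of f at 0 has rank 1. Corank 2; j^3 = (x + y)^3 is a perfect cube, so E-series; the 4-jet and mu = 6 give E_6.

E6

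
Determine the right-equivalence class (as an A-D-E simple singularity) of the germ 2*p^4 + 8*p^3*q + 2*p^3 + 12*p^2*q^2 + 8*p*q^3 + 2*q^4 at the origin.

The Hessian of f at 0 has rank 0. Corank 2; j^3 = 2*p^3 is a perfect cube, so E-series; the 4-jet and mu = 6 give E_6.

E6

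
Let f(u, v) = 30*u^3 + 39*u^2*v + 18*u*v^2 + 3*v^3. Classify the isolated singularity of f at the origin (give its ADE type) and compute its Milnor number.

Type D_4, Milnor number mu = 4.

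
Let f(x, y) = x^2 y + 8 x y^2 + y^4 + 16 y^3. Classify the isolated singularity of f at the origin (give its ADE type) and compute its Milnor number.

The Hessian of f at 0 has rank 0. Corank 2; j^3 = y*(x + 4*y)^2 has shape L^2 M (L != M), so D-series; mu = 5 gives D_5.

Type D5, Milnor number mu = 5.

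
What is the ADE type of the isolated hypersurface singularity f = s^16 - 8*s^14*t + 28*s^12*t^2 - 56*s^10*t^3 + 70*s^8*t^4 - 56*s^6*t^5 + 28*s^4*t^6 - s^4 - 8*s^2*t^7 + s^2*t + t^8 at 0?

D_9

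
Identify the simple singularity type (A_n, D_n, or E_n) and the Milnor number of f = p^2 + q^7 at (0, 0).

The Hessian of f at 0 is [[2, 0], [0, 0]] with rank 1, so corank 1. A Groebner basis of the Jacobian ideal J(f) in C{p,q} is {q^6, p}; counting standard monomials gives mu = 6. Corank 1: A-series; mu = 6 gives A_6.

Type A_6, Milnor number mu = 6.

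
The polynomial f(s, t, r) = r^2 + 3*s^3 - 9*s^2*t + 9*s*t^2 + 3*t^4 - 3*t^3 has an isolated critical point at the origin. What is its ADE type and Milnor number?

Type E6, Milnor number mu = 6.

The Hessian of f at 0 is [[0, 0, 0], [0, 0, 0], [0, 0, 2]] with rank 1, so corank 2. A Groebner basis of the Jacobian ideal J(f) in C{s,t,r} is {t^3, s^2 - 2*s*t + t^2, r}; counting standard monomials gives mu = 6. Corank 2; j^3 = 3*(s - t)^3 is a perfect cube, so E-series; the 4-jet and mu = 6 give E_6.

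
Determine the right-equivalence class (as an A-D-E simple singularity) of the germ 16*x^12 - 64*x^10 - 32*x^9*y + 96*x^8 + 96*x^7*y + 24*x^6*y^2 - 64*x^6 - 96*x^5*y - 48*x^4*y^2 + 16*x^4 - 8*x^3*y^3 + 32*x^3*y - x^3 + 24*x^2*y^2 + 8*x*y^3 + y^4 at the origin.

The Hessian of f at 0 is [[0, 0], [0, 0]] with rank 0, so corank 2. A Groebner basis of the Jacobian ideal J(f) in C{x,y} is {y^4, x*y^2 + y^3/6, x^2}; counting standard monomials gives mu = 6. Corank 2; j^3 = -x^3 is a perfect cube, so E-series; the 4-jet and mu = 6 give E_6.

E6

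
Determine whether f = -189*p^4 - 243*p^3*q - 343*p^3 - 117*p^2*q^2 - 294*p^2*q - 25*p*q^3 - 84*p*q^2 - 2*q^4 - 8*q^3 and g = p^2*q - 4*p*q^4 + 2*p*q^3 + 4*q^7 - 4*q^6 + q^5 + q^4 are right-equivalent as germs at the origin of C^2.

No.

The Hessian of f at 0 has rank 0. Corank 2; j^3 = -(7*p + 2*q)^3 is a perfect cube, so E-series; the 4-jet and mu = 7 give E_7. The Hessian of g at 0 has rank 0. Corank 2; j^3 = p^2*q has shape L^2 M (L != M), so D-series; mu = 5 gives D_5. f is E_7 but g is D_5, hence not right-equivalent.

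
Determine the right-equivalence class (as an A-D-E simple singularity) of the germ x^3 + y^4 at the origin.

E_6

The Hessian of f at 0 has rank 0. Corank 2; j^3 = x^3 is a perfect cube, so E-series; the 4-jet and mu = 6 give E_6.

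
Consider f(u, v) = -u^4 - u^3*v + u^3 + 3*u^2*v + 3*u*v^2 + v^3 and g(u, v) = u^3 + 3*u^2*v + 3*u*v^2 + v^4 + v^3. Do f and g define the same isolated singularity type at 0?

The Hessian of f at 0 is [[0, 0], [0, 0]] with rank 0, so corank 2. A Groebner basis of the Jacobian ideal J(f) in C{u,v} is {3*u^2 + 6*u*v + v^4 + v^3 + 3*v^2, u^3 - 3*u^2 - 6*u*v - 3*v^2, u^2*v + 3*u^2 + 6*u*v + 3*v^2, -2*u^2 + u*v^2 - 4*u*v + v^3/3 - 2*v^2}; counting standard monomials gives mu = 7. Corank 2; j^3 = (u + v)^3 is a perfect cube, so E-series; the 4-jet and mu = 7 give E_7. The Hessian of g at 0 is [[0, 0], [0, 0]] with rank 0, so corank 2. A Groebner basis of the Jacobian ideal J(g) in C{u,v} is {v^3, u^2 + 2*u*v + v^2}; counting standard monomials gives mu = 6. Corank 2; j^3 = (u + v)^3 is a perfect cube, so E-series; the 4-jet and mu = 6 give E_6. f is E_7 but g is E_6, hence not right-equivalent.

No.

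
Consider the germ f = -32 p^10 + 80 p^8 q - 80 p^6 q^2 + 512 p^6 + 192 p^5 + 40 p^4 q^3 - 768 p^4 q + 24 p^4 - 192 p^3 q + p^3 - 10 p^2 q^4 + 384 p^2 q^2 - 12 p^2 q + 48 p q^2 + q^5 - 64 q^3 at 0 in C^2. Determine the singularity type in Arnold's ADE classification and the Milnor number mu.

The Hessian of f at 0 has rank 0. Corank 2; j^3 = (p - 4*q)^3 is a perfect cube, so E-series; the 5-jet and mu = 8 give E_8.

Type E_8, Milnor number mu = 8.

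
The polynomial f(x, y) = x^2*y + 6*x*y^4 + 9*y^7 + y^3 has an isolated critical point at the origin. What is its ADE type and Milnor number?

The Hessian of f at 0 has rank 0. Corank 2; j^3 = y*(x^2 + y^2) splits into three distinct lines over C (the quadratic factor has nonzero discriminant), so D_4.

Type D4, Milnor number mu = 4.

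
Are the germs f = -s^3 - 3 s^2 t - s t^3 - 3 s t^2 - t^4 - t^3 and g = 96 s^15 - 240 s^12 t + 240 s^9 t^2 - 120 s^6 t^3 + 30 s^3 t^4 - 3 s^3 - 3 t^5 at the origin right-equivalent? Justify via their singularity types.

No.

The Hessian of f at 0 is [[0, 0], [0, 0]] with rank 0, so corank 2. A Groebner basis of the Jacobian ideal J(f) in C{s,t} is {s^3 + 3*s^2*t + 6*s^2 + 12*s*t + 6*t^2, -3*s^2 + s*t^2 - 6*s*t - 3*t^2, 3*s^2 + 6*s*t + t^3 + 3*t^2}; counting standard monomials gives mu = 7. Corank 2; j^3 = -(s + t)^3 is a perfect cube, so E-series; the 4-jet and mu = 7 give E_7. The Hessian of g at 0 is [[0, 0], [0, 0]] with rank 0, so corank 2. A Groebner basis of the Jacobian ideal J(g) in C{s,t} is {t^4, s^2}; counting standard monomials gives mu = 8. Corank 2; j^3 = -3*s^3 is a perfect cube, so E-series; the 5-jet and mu = 8 give E_8. f is E_7 but g is E_8, hence not right-equivalent.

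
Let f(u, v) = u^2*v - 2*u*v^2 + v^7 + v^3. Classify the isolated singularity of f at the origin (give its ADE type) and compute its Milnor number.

Type D_8, Milnor number mu = 8.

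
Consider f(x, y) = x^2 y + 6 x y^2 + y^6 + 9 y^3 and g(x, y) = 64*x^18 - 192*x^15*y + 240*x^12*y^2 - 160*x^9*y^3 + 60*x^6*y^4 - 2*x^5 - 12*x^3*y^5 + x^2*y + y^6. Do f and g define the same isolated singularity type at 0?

Yes.

The Hessian of f at 0 is [[0, 0], [0, 0]] with rank 0, so corank 2. A Groebner basis of the Jacobian ideal J(f) in C{x,y} is {x^2/6 + y^5 - 3*y^2/2, x^3 + 27*y^3, x*y + 3*y^2}; counting standard monomials gives mu = 7. Corank 2; j^3 = y*(x + 3*y)^2 has shape L^2 M (L != M), so D-series; mu = 7 gives D_7. The Hessian of g at 0 is [[0, 0], [0, 0]] with rank 0, so corank 2. A Groebner basis of the Jacobian ideal J(g) in C{x,y} is {x^2/6 + y^5, x^3, x*y}; counting standard monomials gives mu = 7. Corank 2; j^3 = x^2*y has shape L^2 M (L != M), so D-series; mu = 7 gives D_7. Both have type D_7, hence right-equivalent.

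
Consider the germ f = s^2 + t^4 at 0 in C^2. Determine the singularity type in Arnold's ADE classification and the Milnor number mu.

The Hessian of f at 0 has rank 1. Corank 1: A-series; mu = 3 gives A_3.

Type A_{3}, Milnor number mu = 3.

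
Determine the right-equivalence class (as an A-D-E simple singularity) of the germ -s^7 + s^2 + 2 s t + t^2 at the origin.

A6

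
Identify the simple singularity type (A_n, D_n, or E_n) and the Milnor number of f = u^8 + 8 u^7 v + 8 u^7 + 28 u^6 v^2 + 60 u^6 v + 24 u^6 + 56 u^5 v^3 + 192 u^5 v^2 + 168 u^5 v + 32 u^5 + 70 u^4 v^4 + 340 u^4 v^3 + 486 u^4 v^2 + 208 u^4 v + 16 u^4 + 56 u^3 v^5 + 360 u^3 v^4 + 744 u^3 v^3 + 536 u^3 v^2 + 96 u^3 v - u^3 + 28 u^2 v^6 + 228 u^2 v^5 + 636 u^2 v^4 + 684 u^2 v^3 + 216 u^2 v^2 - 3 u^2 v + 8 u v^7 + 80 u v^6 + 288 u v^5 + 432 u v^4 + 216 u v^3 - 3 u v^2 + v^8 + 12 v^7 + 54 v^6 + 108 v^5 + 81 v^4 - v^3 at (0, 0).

Type E_{6}, Milnor number mu = 6.

The Hessian of f at 0 has rank 0. Corank 2; j^3 = -(u + v)^3 is a perfect cube, so E-series; the 4-jet and mu = 6 give E_6.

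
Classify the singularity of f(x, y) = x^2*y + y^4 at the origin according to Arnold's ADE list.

The Hessian of f at 0 has rank 0. Corank 2; j^3 = x^2*y has shape L^2 M (L != M), so D-series; mu = 5 gives D_5.

D5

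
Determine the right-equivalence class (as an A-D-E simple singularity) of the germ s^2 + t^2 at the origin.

A1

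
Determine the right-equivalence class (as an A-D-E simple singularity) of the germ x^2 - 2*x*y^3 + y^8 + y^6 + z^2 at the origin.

A7

The Hessian of f at 0 has rank 2. Corank 1: A-series; mu = 7 gives A_7.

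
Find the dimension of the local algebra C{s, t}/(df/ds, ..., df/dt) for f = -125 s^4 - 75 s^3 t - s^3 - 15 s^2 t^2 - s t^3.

The Hessian of f at 0 is [[0, 0], [0, 0]] with rank 0, so corank 2. A Groebner basis of the Jacobian ideal J(f) in C{s,t} is {3*s^2/25 + t^4 + t^3/25, s^3, s^2*t - s^2/25 - t^3/75, 2*s^2/5 + s*t^2 + 2*t^3/15}; counting standard monomials gives mu = 7. Corank 2; j^3 = -s^3 is a perfect cube, so E-series; the 4-jet and mu = 7 give E_7.

7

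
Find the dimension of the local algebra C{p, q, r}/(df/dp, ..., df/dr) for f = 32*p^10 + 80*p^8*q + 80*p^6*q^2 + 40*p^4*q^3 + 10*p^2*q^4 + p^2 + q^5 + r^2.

4

The Hessian of f at 0 has rank 2. Corank 1: A-series; mu = 4 gives A_4.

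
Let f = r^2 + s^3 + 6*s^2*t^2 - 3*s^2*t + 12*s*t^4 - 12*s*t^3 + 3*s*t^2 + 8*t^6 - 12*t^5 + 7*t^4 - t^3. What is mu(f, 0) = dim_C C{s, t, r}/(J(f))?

6

The Hessian of f at 0 has rank 1. Corank 2; j^3 = (s - t)^3 is a perfect cube, so E-series; the 4-jet and mu = 6 give E_6.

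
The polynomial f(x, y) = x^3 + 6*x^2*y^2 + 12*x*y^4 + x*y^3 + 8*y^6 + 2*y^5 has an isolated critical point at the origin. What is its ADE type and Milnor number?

The Hessian of f at 0 is [[0, 0], [0, 0]] with rank 0, so corank 2. A Groebner basis of the Jacobian ideal J(f) in C{x,y} is {-x^2/4 + y^4 - y^3/12, x^3, x^2*y + x^2/12 + y^3/36, x^2/2 + x*y^2 + y^3/6}; counting standard monomials gives mu = 7. Corank 2; j^3 = x^3 is a perfect cube, so E-series; the 4-jet and mu = 7 give E_7.

Type E7, Milnor number mu = 7.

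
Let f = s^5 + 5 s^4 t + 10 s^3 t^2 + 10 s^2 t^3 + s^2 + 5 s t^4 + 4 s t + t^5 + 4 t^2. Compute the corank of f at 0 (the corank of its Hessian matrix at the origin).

Hessian at 0 has rank 1.

1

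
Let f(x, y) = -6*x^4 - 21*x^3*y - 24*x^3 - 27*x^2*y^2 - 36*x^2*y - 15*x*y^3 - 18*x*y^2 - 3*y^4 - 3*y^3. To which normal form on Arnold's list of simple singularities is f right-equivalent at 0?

The Hessian of f at 0 is [[0, 0], [0, 0]] with rank 0, so corank 2. A Groebner basis of the Jacobian ideal J(f) in C{x,y} is {768*x^2 + 768*x*y + y^4 + 8*y^3 + 192*y^2, x^3 + 36*x^2 + 36*x*y + y^3/2 + 9*y^2, x^2*y - 40*x^2 - 40*x*y - 2*y^3/3 - 10*y^2, 32*x^2 + x*y^2 + 32*x*y + 5*y^3/6 + 8*y^2}; counting standard monomials gives mu = 7. Corank 2; j^3 = -3*(2*x + y)^3 is a perfect cube, so E-series; the 4-jet and mu = 7 give E_7.

E7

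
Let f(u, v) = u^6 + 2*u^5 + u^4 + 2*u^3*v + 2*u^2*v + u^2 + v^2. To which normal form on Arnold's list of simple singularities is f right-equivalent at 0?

The Hessian of f at 0 has rank 2. Corank 0: nondegenerate Morse point, so A_1.

A_1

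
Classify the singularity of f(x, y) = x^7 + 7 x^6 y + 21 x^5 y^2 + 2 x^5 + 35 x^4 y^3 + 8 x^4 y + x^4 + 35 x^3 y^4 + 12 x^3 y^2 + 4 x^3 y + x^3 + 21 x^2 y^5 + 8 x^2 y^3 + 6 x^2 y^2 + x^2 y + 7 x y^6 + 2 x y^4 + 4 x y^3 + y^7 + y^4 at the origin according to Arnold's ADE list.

The Hessian of f at 0 is [[0, 0], [0, 0]] with rank 0, so corank 2. A Groebner basis of the Jacobian ideal J(f) in C{x,y} is {x*y^2, -x*y/4 + y^3, x^2 + x*y}; counting standard monomials gives mu = 5. Corank 2; j^3 = x^2*(x + y) has shape L^2 M (L != M), so D-series; mu = 5 gives D_5.

D5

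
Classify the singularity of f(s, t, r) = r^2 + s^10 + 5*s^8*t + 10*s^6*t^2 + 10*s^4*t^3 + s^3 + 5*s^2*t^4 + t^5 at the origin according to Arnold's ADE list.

The Hessian of f at 0 is [[0, 0, 0], [0, 0, 0], [0, 0, 2]] with rank 1, so corank 2. A Groebner basis of the Jacobian ideal J(f) in C{s,t,r} is {t^4, s^2, r}; counting standard monomials gives mu = 8. Corank 2; j^3 = s^3 is a perfect cube, so E-series; the 5-jet and mu = 8 give E_8.

E_8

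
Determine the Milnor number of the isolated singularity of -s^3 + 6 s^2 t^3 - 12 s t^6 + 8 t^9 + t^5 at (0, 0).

8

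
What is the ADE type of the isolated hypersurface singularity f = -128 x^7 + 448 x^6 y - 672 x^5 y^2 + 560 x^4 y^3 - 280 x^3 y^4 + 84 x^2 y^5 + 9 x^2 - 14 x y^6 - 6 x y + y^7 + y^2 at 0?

A_6

The Hessian of f at 0 is [[18, -6], [-6, 2]] with rank 1, so corank 1. A Groebner basis of the Jacobian ideal J(f) in C{x,y} is {y^6, x - y/3}; counting standard monomials gives mu = 6. Corank 1: A-series; mu = 6 gives A_6.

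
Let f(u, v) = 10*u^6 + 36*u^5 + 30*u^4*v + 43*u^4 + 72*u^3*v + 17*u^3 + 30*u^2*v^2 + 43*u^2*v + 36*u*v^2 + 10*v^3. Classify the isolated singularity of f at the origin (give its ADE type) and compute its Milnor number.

Type D_4, Milnor number mu = 4.

The Hessian of f at 0 is [[0, 0], [0, 0]] with rank 0, so corank 2. A Groebner basis of the Jacobian ideal J(f) in C{u,v} is {v^3, u^2 - 6*v^2/13, u*v + 9*v^2/13}; counting standard monomials gives mu = 4. Corank 2; j^3 = (u + v)*(17*u^2 + 26*u*v + 10*v^2) splits into three distinct lines over C (the quadratic factor has nonzero discriminant), so D_4.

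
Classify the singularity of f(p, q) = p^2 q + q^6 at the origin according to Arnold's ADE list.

The Hessian of f at 0 is [[0, 0], [0, 0]] with rank 0, so corank 2. A Groebner basis of the Jacobian ideal J(f) in C{p,q} is {p^2/6 + q^5, p^3, p*q}; counting standard monomials gives mu = 7. Corank 2; j^3 = p^2*q has shape L^2 M (L != M), so D-series; mu = 7 gives D_7.

D7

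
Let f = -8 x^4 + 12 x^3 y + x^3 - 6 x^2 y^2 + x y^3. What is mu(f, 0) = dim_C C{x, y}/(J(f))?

7

The Hessian of f at 0 is [[0, 0], [0, 0]] with rank 0, so corank 2. A Groebner basis of the Jacobian ideal J(f) in C{x,y} is {3*x^2/4 + y^4 + y^3/4, x^3, x^2*y - x^2/4 - y^3/12, -x^2 + x*y^2 - y^3/3}; counting standard monomials gives mu = 7. Corank 2; j^3 = x^3 is a perfect cube, so E-series; the 4-jet and mu = 7 give E_7.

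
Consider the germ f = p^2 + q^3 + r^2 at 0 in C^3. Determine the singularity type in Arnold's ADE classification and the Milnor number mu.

Type A2, Milnor number mu = 2.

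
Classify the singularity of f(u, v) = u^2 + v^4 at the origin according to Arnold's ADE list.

A_3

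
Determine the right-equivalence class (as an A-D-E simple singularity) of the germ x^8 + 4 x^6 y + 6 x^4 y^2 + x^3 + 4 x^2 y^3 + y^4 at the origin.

E_{6}

The Hessian of f at 0 is [[0, 0], [0, 0]] with rank 0, so corank 2. A Groebner basis of the Jacobian ideal J(f) in C{x,y} is {y^3, x^2}; counting standard monomials gives mu = 6. Corank 2; j^3 = x^3 is a perfect cube, so E-series; the 4-jet and mu = 6 give E_6.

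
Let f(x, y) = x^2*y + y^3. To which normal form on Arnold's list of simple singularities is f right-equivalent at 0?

D_4

The Hessian of f at 0 has rank 0. Corank 2; j^3 = y*(x^2 + y^2) splits into three distinct lines over C (the quadratic factor has nonzero discriminant), so D_4.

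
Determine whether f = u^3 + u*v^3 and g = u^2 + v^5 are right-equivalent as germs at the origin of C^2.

The Hessian of f at 0 is [[0, 0], [0, 0]] with rank 0, so corank 2. A Groebner basis of the Jacobian ideal J(f) in C{u,v} is {u^3, u*v^2, 3*u^2 + v^3}; counting standard monomials gives mu = 7. Corank 2; j^3 = u^3 is a perfect cube, so E-series; the 4-jet and mu = 7 give E_7. The Hessian of g at 0 is [[2, 0], [0, 0]] with rank 1, so corank 1. A Groebner basis of the Jacobian ideal J(g) in C{u,v} is {v^4, u}; counting standard monomials gives mu = 4. Corank 1: A-series; mu = 4 gives A_4. f is E_7 but g is A_4, hence not right-equivalent.

No.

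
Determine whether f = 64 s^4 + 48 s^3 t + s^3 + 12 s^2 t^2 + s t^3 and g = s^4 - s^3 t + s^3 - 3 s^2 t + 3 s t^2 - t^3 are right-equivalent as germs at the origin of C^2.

Yes.

The Hessian of f at 0 is [[0, 0], [0, 0]] with rank 0, so corank 2. A Groebner basis of the Jacobian ideal J(f) in C{s,t} is {3*s^2/16 + t^4 + t^3/16, s^3, s^2*t - s^2/16 - t^3/48, s^2/2 + s*t^2 + t^3/6}; counting standard monomials gives mu = 7. Corank 2; j^3 = s^3 is a perfect cube, so E-series; the 4-jet and mu = 7 give E_7. The Hessian of g at 0 is [[0, 0], [0, 0]] with rank 0, so corank 2. A Groebner basis of the Jacobian ideal J(g) in C{s,t} is {3*s^2 - 6*s*t + t^4 + t^3 + 3*t^2, s^3 + 3*s^2 - 6*s*t + 3*t^2, s^2*t + 3*s^2 - 6*s*t + 3*t^2, 2*s^2 + s*t^2 - 4*s*t - t^3/3 + 2*t^2}; counting standard monomials gives mu = 7. Corank 2; j^3 = (s - t)^3 is a perfect cube, so E-series; the 4-jet and mu = 7 give E_7. Both have type E_7, hence right-equivalent.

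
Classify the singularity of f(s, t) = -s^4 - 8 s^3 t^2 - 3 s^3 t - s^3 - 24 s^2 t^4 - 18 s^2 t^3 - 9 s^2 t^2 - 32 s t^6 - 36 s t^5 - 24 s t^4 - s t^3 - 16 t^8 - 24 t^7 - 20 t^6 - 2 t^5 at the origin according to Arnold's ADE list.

E_7

The Hessian of f at 0 is [[0, 0], [0, 0]] with rank 0, so corank 2. A Groebner basis of the Jacobian ideal J(f) in C{s,t} is {-s^2 + t^4 - t^3/3, s^3, s^2*t + s^2/3 + t^3/9, 4*s^2/3 + s*t^2 + 4*t^3/9}; counting standard monomials gives mu = 7. Corank 2; j^3 = -s^3 is a perfect cube, so E-series; the 4-jet and mu = 7 give E_7.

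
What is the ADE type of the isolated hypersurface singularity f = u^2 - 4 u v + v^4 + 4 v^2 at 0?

A_{3}

The Hessian of f at 0 has rank 1. Corank 1: A-series; mu = 3 gives A_3.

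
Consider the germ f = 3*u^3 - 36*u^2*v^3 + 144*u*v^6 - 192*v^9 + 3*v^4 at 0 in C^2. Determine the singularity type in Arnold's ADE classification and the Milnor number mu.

The Hessian of f at 0 has rank 0. Corank 2; j^3 = 3*u^3 is a perfect cube, so E-series; the 4-jet and mu = 6 give E_6.

Type E_6, Milnor number mu = 6.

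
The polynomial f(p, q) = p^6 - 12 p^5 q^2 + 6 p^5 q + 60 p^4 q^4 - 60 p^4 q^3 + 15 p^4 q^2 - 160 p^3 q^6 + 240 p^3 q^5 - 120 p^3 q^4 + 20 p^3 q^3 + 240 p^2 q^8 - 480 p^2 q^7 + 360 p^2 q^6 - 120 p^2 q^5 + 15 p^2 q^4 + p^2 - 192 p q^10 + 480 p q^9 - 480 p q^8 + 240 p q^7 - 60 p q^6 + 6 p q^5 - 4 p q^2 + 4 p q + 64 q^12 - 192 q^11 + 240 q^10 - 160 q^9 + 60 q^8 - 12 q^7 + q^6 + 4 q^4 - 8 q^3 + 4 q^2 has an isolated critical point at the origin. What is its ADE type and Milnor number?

The Hessian of f at 0 is [[2, 4], [4, 8]] with rank 1, so corank 1. A Groebner basis of the Jacobian ideal J(f) in C{p,q} is {p^3 - 6*p^2 - 20*p*q - 8*p - 16*q, p^2*q + 2*p^2 + 6*p*q + 2*p + 4*q, -p/2 + q^2 - q}; counting standard monomials gives mu = 5. Corank 1: A-series; mu = 5 gives A_5.

Type A_5, Milnor number mu = 5.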